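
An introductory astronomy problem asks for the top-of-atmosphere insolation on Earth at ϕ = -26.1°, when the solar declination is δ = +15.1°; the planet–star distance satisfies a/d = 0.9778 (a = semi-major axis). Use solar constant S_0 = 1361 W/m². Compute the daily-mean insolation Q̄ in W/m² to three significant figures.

Q̄ ≈ 288 W/m²

cos h₀ = −tan(-26.1°) tan(+15.100°) = 0.1322, h₀ = 1.4382 rad.
Bracket: h₀ sin ϕ sin δ + cos ϕ cos δ sin h₀ = 1.4382×-0.43994×0.26050 + 0.89803×0.96547×0.99123 = -0.164824 + 0.859417 = 0.694593.
Inverse-square distance factor (a/d)² = 0.9778² = 0.956093.
Q̄ = (S_0/π) × 0.956093 × [bracket] = (1361/π) × 0.956093 × 0.694593 = 287.7 W/m².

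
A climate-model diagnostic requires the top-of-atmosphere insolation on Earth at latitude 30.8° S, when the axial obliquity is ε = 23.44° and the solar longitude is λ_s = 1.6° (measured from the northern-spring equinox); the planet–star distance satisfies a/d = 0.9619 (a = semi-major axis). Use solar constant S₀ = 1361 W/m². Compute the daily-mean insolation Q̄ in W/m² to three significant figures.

Solar declination: sin δ = sin ε · sin λ_s = sin 23.44° × sin 1.6° = 0.01111, so δ = +0.636°.
cos H₀ = −tan(-30.8°) tan(+0.636°) = 0.0066, H₀ = 1.5642 rad.
Bracket: H₀ sin φ sin δ + cos φ cos δ sin H₀ = 1.5642×-0.51204×0.01111 + 0.85896×0.99994×0.99998 = -0.008898 + 0.858891 = 0.849993.
Inverse-square distance factor (a/d)² = 0.9619² = 0.925252.
Q̄ = (S₀/π) × 0.925252 × [bracket] = (1361/π) × 0.925252 × 0.849993 = 340.7 W/m².

Q̄ ≈ 341 W/m²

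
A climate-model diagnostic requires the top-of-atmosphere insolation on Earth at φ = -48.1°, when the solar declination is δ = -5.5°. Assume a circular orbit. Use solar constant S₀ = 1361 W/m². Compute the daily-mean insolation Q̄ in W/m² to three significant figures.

cos H₀ = −tan(-48.1°) tan(-5.500°) = -0.1073, H₀ = 1.6783 rad.
Bracket: H₀ sin φ sin δ + cos φ cos δ sin H₀ = 1.6783×-0.74431×-0.09585 + 0.66783×0.99540×0.99422 = 0.119733 + 0.660916 = 0.780649.
Q̄ = (S₀/π) × [bracket] = (1361/π) × 0.780649 = 338.2 W/m².

Q̄ ≈ 338 W/m²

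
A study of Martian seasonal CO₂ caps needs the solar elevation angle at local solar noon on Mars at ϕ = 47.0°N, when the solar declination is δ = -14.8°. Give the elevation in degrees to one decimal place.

At local noon the hour angle is zero, so the zenith angle equals |ϕ − δ| = |+47.0° − (-14.800°)| = 61.800°.
Elevation = 90° − 61.800° = 28.2°.

28.2°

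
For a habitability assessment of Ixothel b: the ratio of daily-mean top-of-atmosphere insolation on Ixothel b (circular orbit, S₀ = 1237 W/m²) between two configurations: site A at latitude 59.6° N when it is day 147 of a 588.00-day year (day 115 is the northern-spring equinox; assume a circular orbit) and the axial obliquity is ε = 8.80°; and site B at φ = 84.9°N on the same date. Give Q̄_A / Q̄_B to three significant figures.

— Configuration A (φ=+59.6°):
Solar longitude: λ_s = 360° × (147 − 115)/588.00 = 19.592°.
sin δ = sin 8.80° × sin 19.592° = 0.05130, so δ = +2.940°.
cos H₀ = −tan(+59.6°) tan(+2.940°) = -0.0876, H₀ = 1.6585 rad.
Bracket: H₀ sin φ sin δ + cos φ cos δ sin H₀ = 1.6585×0.86251×0.05130 + 0.50603×0.99868×0.99616 = 0.073383 + 0.503421 = 0.576804.
Q̄ = (S₀/π) × [bracket] = (1237/π) × 0.576804 = 227.12 W/m².
— Configuration B (φ=+84.9°):
cos H₀ = −tan(+84.9°) tan(+2.940°) = -0.5755, H₀ = 2.1841 rad.
Bracket: H₀ sin φ sin δ + cos φ cos δ sin H₀ = 2.1841×0.99604×0.05130 + 0.08889×0.99868×0.81777 = 0.111601 + 0.072596 = 0.184197.
Q̄ = (S₀/π) × [bracket] = (1237/π) × 0.184197 = 72.527 W/m².
Ratio Q̄_A / Q̄_B = 227.12 / 72.527 = 3.132.

Q̄_A / Q̄_B ≈ 3.13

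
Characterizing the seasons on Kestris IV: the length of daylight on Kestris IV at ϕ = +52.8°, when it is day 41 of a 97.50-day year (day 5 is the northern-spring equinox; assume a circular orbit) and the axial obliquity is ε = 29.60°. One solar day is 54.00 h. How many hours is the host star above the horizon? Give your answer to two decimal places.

Solar longitude: L_s = 360° × (41 − 5)/97.50 = 132.923°.
sin δ = sin 29.60° × sin 132.923° = 0.36170, so δ = +21.205°.
cos h₀ = −tan ϕ · tan δ = −tan(+52.8°) × tan(+21.205°) = -0.5111, so h₀ = 2.1073 rad = 120.74°.
Daylight = 2h₀/(2π) × 54.00 h = (2.1073/π) × 54.00 = 36.22 h.

36.22 h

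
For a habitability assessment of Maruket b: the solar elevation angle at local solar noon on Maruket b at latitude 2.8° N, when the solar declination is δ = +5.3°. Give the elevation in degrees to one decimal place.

At local noon the hour angle is zero, so the zenith angle equals |ϕ − δ| = |+2.8° − (+5.300°)| = 2.500°.
Elevation = 90° − 2.500° = 87.5°.

87.5°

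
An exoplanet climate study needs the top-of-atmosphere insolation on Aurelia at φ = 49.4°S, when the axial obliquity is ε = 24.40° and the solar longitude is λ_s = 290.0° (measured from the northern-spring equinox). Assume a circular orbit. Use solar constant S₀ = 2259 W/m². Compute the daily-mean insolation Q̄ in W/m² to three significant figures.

Solar declination: sin δ = sin ε · sin λ_s = sin 24.40° × sin 290.0° = -0.38819, so δ = -22.842°.
cos H₀ = −tan(-49.4°) tan(-22.842°) = -0.4915, H₀ = 2.0846 rad.
Bracket: H₀ sin φ sin δ + cos φ cos δ sin H₀ = 2.0846×-0.75927×-0.38819 + 0.65077×0.92158×0.87091 = 0.614417 + 0.522317 = 1.136734.
Q̄ = (S₀/π) × [bracket] = (2259/π) × 1.136734 = 817.4 W/m².

Q̄ ≈ 817 W/m²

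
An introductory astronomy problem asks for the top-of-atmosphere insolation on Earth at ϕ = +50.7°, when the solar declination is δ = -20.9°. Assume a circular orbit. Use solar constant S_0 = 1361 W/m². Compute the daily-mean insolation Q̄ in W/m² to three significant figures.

cos h₀ = −tan(+50.7°) tan(-20.900°) = 0.4665, h₀ = 1.0854 rad.
Bracket: h₀ sin ϕ sin δ + cos ϕ cos δ sin h₀ = 1.0854×0.77384×-0.35674 + 0.63338×0.93420×0.88450 = -0.299635 + 0.523362 = 0.223727.
Q̄ = (S_0/π) × [bracket] = (1361/π) × 0.223727 = 96.92 W/m².

Q̄ ≈ 96.9 W/m²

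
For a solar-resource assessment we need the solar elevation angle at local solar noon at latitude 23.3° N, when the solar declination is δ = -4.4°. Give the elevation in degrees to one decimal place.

At local noon the hour angle is zero, so the zenith angle equals |ϕ − δ| = |+23.3° − (-4.400°)| = 27.700°.
Elevation = 90° − 27.700° = 62.3°.

62.3°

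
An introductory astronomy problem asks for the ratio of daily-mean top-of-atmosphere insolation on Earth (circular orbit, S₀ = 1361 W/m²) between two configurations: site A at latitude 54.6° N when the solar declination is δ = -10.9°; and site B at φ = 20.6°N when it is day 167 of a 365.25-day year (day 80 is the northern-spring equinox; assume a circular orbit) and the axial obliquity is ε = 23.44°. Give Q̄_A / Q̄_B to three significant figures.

Q̄_A / Q̄_B ≈ 0.319

— Configuration A (φ=+54.6°):
cos H₀ = −tan(+54.6°) tan(-10.900°) = 0.2710, H₀ = 1.2964 rad.
Bracket: H₀ sin φ sin δ + cos φ cos δ sin H₀ = 1.2964×0.81513×-0.18910 + 0.57928×0.98196×0.96259 = -0.199829 + 0.547550 = 0.347721.
Q̄ = (S₀/π) × [bracket] = (1361/π) × 0.347721 = 150.64 W/m².
— Configuration B (φ=+20.6°):
Solar longitude: λ_s = 360° × (167 − 80)/365.25 = 85.749°.
sin δ = sin 23.44° × sin 85.749° = 0.39669, so δ = +23.372°.
cos H₀ = −tan(+20.6°) tan(+23.372°) = -0.1624, H₀ = 1.7340 rad.
Bracket: H₀ sin φ sin δ + cos φ cos δ sin H₀ = 1.7340×0.35184×0.39669 + 0.93606×0.91795×0.98672 = 0.242017 + 0.847845 = 1.089862.
Q̄ = (S₀/π) × [bracket] = (1361/π) × 1.089862 = 472.15 W/m².
Ratio Q̄_A / Q̄_B = 150.64 / 472.15 = 0.3191.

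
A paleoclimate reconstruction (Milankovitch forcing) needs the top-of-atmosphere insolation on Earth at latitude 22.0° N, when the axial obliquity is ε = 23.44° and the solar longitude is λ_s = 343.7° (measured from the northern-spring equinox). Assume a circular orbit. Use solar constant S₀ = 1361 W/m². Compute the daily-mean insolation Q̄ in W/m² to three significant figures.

Solar declination: sin δ = sin ε · sin λ_s = sin 23.44° × sin 343.7° = -0.11165, so δ = -6.410°.
cos H₀ = −tan(+22.0°) tan(-6.410°) = 0.0454, H₀ = 1.5254 rad.
Bracket: H₀ sin φ sin δ + cos φ cos δ sin H₀ = 1.5254×0.37461×-0.11165 + 0.92718×0.99375×0.99897 = -0.063800 + 0.920436 = 0.856636.
Q̄ = (S₀/π) × [bracket] = (1361/π) × 0.856636 = 371.1 W/m².

Q̄ ≈ 371 W/m²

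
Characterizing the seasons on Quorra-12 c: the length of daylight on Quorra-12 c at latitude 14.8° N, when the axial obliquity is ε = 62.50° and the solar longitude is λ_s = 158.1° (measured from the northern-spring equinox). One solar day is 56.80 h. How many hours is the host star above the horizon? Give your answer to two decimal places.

30.08 h

Solar declination: sin δ = sin ε · sin λ_s = sin 62.50° × sin 158.1° = 0.33084, so δ = +19.320°.
cos H₀ = −tan φ · tan δ = −tan(+14.8°) × tan(+19.320°) = -0.0926, so H₀ = 1.6636 rad = 95.31°.
Daylight = 2H₀/(2π) × 56.80 h = (1.6636/π) × 56.80 = 30.08 h.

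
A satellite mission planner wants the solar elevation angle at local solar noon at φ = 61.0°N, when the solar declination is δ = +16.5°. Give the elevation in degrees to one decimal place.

At local noon the hour angle is zero, so the zenith angle equals |φ − δ| = |+61.0° − (+16.500°)| = 44.500°.
Elevation = 90° − 44.500° = 45.5°.

45.5°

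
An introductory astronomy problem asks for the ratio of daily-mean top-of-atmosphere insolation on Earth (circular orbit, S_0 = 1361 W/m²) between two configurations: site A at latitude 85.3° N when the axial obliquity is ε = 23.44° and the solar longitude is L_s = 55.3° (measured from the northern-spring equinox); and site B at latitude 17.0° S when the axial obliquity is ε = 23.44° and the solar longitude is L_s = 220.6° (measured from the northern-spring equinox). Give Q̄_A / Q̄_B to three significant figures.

— Configuration A (ϕ=+85.3°):
Solar declination: sin δ = sin ε · sin L_s = sin 23.44° × sin 55.3° = 0.32704, so δ = +19.089°.
cos h₀ = −tan(+85.3°) tan(+19.089°) = -4.2093 ≤ −1 ⇒ polar day, h₀ = π.
Bracket: h₀ sin ϕ sin δ + cos ϕ cos δ sin h₀ = 3.1416×0.99664×0.32704 + 0.08194×0.94501×0.00000 = 1.023977 + 0.000000 = 1.023977.
Q̄ = (S_0/π) × [bracket] = (1361/π) × 1.023977 = 443.61 W/m².
— Configuration B (ϕ=-17.0°):
Solar declination: sin δ = sin ε · sin L_s = sin 23.44° × sin 220.6° = -0.25887, so δ = -15.003°.
cos h₀ = −tan(-17.0°) tan(-15.003°) = -0.0819, h₀ = 1.6528 rad.
Bracket: h₀ sin ϕ sin δ + cos ϕ cos δ sin h₀ = 1.6528×-0.29237×-0.25887 + 0.95630×0.96591×0.99664 = 0.125094 + 0.920596 = 1.045690.
Q̄ = (S_0/π) × [bracket] = (1361/π) × 1.045690 = 453.01 W/m².
Ratio Q̄_A / Q̄_B = 443.61 / 453.01 = 0.9792.

Q̄_A / Q̄_B ≈ 0.979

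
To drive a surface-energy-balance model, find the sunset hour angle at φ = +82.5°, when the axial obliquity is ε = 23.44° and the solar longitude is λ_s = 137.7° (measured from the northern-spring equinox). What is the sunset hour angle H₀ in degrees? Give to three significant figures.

H₀ = 180°

Solar declination: sin δ = sin ε · sin λ_s = sin 23.44° × sin 137.7° = 0.26772, so δ = +15.528°.
Sunrise equation: cos H₀ = −tan φ · tan δ = -2.1105 ≤ −1, so the Sun never sets (polar day) and H₀ = π.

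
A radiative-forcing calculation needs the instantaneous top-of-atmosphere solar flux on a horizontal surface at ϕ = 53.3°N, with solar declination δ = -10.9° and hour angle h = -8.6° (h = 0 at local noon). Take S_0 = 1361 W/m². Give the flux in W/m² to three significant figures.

583 W/m²

cos θ_z = sin ϕ sin δ + cos ϕ cos δ cos h = -0.151612 + 0.580245 = 0.428633.
Flux = S_0 · cos θ_z = 1361 × 0.428633 = 583.4 W/m².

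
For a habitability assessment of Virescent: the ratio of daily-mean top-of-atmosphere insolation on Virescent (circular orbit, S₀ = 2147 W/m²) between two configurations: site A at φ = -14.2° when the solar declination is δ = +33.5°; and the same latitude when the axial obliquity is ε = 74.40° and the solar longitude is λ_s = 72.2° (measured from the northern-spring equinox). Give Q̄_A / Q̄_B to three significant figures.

— Configuration A (φ=-14.2°):
cos H₀ = −tan(-14.2°) tan(+33.500°) = 0.1675, H₀ = 1.4025 rad.
Bracket: H₀ sin φ sin δ + cos φ cos δ sin H₀ = 1.4025×-0.24531×0.55194 + 0.96945×0.83389×0.98587 = -0.189893 + 0.796992 = 0.607099.
Q̄ = (S₀/π) × [bracket] = (2147/π) × 0.607099 = 414.90 W/m².
— Configuration B (φ=-14.2°):
Solar declination: sin δ = sin ε · sin λ_s = sin 74.40° × sin 72.2° = 0.91706, so δ = +66.499°.
cos H₀ = −tan(-14.2°) tan(+66.499°) = 0.5819, H₀ = 0.9497 rad.
Bracket: H₀ sin φ sin δ + cos φ cos δ sin H₀ = 0.9497×-0.24531×0.91706 + 0.96945×0.39876×0.81324 = -0.213648 + 0.314381 = 0.100733.
Q̄ = (S₀/π) × [bracket] = (2147/π) × 0.100733 = 68.842 W/m².
Ratio Q̄_A / Q̄_B = 414.90 / 68.842 = 6.027.

Q̄_A / Q̄_B ≈ 6.03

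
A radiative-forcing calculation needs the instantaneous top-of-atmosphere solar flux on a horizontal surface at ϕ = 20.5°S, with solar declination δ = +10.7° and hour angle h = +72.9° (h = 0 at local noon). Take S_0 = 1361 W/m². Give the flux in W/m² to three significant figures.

280 W/m²

cos θ_z = sin ϕ sin δ + cos ϕ cos δ cos h = -0.065022 + 0.270631 = 0.205609.
Flux = S_0 · cos θ_z = 1361 × 0.205609 = 279.8 W/m².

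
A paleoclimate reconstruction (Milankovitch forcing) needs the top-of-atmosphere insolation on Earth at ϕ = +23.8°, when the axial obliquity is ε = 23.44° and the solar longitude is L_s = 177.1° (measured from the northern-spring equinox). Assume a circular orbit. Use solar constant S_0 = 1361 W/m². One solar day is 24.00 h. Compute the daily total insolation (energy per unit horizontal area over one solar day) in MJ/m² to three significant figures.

34.7 MJ/m²

Solar declination: sin δ = sin ε · sin L_s = sin 23.44° × sin 177.1° = 0.02013, so δ = +1.153°.
cos h₀ = −tan(+23.8°) tan(+1.153°) = -0.0089, h₀ = 1.5797 rad.
Bracket: h₀ sin ϕ sin δ + cos ϕ cos δ sin h₀ = 1.5797×0.40355×0.02013 + 0.91496×0.99980×0.99996 = 0.012833 + 0.914740 = 0.927573.
Q̄ = (S_0/π) × [bracket] = (1361/π) × 0.927573 = 401.84 W/m².
Daily total = Q̄ × 24.00 h × 3600 s/h = 401.84 × 24.00 × 3600 / 10⁶ = 34.72 MJ/m².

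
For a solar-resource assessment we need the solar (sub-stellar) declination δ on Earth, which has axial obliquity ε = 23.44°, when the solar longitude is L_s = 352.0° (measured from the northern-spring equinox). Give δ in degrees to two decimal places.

sin δ = sin ε · sin L_s = sin 23.44° × sin 352.0° = -0.055361.
δ = arcsin(-0.055361) = -3.17°.

δ = -3.17°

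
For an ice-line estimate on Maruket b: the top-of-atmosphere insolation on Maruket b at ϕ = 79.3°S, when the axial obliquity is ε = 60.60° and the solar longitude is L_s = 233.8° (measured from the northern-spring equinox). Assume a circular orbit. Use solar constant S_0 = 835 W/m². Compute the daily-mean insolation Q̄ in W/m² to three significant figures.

Solar declination: sin δ = sin ε · sin L_s = sin 60.60° × sin 233.8° = -0.70303, so δ = -44.671°.
cos h₀ = −tan(-79.3°) tan(-44.671°) = -5.2319 ≤ −1 ⇒ polar day, h₀ = π.
Bracket: h₀ sin ϕ sin δ + cos ϕ cos δ sin h₀ = 3.1416×-0.98261×-0.70303 + 0.18567×0.71116×0.00000 = 2.170231 + 0.000000 = 2.170231.
Q̄ = (S_0/π) × [bracket] = (835/π) × 2.170231 = 576.8 W/m².

Q̄ ≈ 577 W/m²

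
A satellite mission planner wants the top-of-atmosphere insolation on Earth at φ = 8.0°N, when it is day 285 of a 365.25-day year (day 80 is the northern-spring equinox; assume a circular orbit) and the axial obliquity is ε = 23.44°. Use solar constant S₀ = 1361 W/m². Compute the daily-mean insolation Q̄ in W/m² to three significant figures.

Q̄ ≈ 410 W/m²

Solar longitude: λ_s = 360° × (285 − 80)/365.25 = 202.053°.
sin δ = sin 23.44° × sin 202.053° = -0.14936, so δ = -8.590°.
cos H₀ = −tan(+8.0°) tan(-8.590°) = 0.0212, H₀ = 1.5496 rad.
Bracket: H₀ sin φ sin δ + cos φ cos δ sin H₀ = 1.5496×0.13917×-0.14936 + 0.99027×0.98878×0.99977 = -0.032211 + 0.978934 = 0.946723.
Q̄ = (S₀/π) × [bracket] = (1361/π) × 0.946723 = 410.1 W/m².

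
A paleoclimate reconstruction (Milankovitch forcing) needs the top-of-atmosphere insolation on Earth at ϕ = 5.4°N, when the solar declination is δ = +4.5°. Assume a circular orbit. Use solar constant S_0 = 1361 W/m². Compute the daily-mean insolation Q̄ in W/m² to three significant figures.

cos h₀ = −tan(+5.4°) tan(+4.500°) = -0.0074, h₀ = 1.5782 rad.
Bracket: h₀ sin ϕ sin δ + cos ϕ cos δ sin h₀ = 1.5782×0.09411×0.07846 + 0.99556×0.99692×0.99997 = 0.011653 + 0.992464 = 1.004117.
Q̄ = (S_0/π) × [bracket] = (1361/π) × 1.004117 = 435.0 W/m².

Q̄ ≈ 435 W/m²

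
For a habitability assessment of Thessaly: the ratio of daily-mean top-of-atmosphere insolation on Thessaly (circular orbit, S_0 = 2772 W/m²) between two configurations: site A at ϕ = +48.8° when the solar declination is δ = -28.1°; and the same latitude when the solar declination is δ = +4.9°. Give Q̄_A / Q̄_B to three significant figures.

— Configuration A (ϕ=+48.8°):
cos h₀ = −tan(+48.8°) tan(-28.100°) = 0.6099, h₀ = 0.9148 rad.
Bracket: h₀ sin ϕ sin δ + cos ϕ cos δ sin h₀ = 0.9148×0.75241×-0.47101 + 0.65869×0.88213×0.79246 = -0.324198 + 0.460459 = 0.136261.
Q̄ = (S_0/π) × [bracket] = (2772/π) × 0.136261 = 120.23 W/m².
— Configuration B (ϕ=+48.8°):
cos h₀ = −tan(+48.8°) tan(+4.900°) = -0.0979, h₀ = 1.6689 rad.
Bracket: h₀ sin ϕ sin δ + cos ϕ cos δ sin h₀ = 1.6689×0.75241×0.08542 + 0.65869×0.99635×0.99519 = 0.107262 + 0.653129 = 0.760391.
Q̄ = (S_0/π) × [bracket] = (2772/π) × 0.760391 = 670.93 W/m².
Ratio Q̄_A / Q̄_B = 120.23 / 670.93 = 0.1792.

Q̄_A / Q̄_B ≈ 0.179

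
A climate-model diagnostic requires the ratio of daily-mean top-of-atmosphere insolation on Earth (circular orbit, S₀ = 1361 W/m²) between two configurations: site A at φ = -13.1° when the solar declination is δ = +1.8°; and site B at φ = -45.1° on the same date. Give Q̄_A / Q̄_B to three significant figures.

Q̄_A / Q̄_B ≈ 1.43

— Configuration A (φ=-13.1°):
cos H₀ = −tan(-13.1°) tan(+1.800°) = 0.0073, H₀ = 1.5635 rad.
Bracket: H₀ sin φ sin δ + cos φ cos δ sin H₀ = 1.5635×-0.22665×0.03141 + 0.97398×0.99951×0.99997 = -0.011131 + 0.973474 = 0.962343.
Q̄ = (S₀/π) × [bracket] = (1361/π) × 0.962343 = 416.91 W/m².
— Configuration B (φ=-45.1°):
cos H₀ = −tan(-45.1°) tan(+1.800°) = 0.0315, H₀ = 1.5393 rad.
Bracket: H₀ sin φ sin δ + cos φ cos δ sin H₀ = 1.5393×-0.70834×0.03141 + 0.70587×0.99951×0.99950 = -0.034248 + 0.705171 = 0.670923.
Q̄ = (S₀/π) × [bracket] = (1361/π) × 0.670923 = 290.66 W/m².
Ratio Q̄_A / Q̄_B = 416.91 / 290.66 = 1.434.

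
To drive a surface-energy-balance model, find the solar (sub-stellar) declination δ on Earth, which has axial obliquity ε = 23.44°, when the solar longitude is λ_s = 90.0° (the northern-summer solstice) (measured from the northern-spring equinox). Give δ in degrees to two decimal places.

δ = +23.44°

sin δ = sin ε · sin λ_s = sin 23.44° × sin 90.0° = 0.397789.
δ = arcsin(0.397789) = +23.44°.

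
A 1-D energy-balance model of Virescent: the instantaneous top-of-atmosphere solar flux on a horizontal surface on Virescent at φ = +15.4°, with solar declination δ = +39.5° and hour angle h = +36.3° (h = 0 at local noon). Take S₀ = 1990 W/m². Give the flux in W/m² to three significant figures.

1.53e+03 W/m²

cos θ_z = sin φ sin δ + cos φ cos δ cos h = 0.168914 + 0.599546 = 0.768460.
Flux = S₀ · cos θ_z = 1990 × 0.768460 = 1529 W/m².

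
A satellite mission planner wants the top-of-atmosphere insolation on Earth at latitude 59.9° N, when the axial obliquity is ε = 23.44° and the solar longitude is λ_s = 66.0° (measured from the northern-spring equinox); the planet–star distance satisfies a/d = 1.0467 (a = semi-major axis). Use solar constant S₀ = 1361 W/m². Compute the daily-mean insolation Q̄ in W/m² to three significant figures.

Solar declination: sin δ = sin ε · sin λ_s = sin 23.44° × sin 66.0° = 0.36340, so δ = +21.309°.
cos H₀ = −tan(+59.9°) tan(+21.309°) = -0.6729, H₀ = 2.3089 rad.
Bracket: H₀ sin φ sin δ + cos φ cos δ sin H₀ = 2.3089×0.86515×0.36340 + 0.50151×0.93163×0.73974 = 0.725908 + 0.345623 = 1.071531.
Inverse-square distance factor (a/d)² = 1.0467² = 1.095581.
Q̄ = (S₀/π) × 1.095581 × [bracket] = (1361/π) × 1.095581 × 1.071531 = 508.6 W/m².

Q̄ ≈ 509 W/m²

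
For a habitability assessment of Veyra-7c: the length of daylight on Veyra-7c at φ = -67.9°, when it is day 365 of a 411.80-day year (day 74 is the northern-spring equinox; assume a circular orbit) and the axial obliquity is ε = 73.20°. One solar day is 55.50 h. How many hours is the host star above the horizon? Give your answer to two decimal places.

55.50 h

Solar longitude: λ_s = 360° × (365 − 74)/411.80 = 254.395°.
sin δ = sin 73.20° × sin 254.395° = -0.92203, so δ = -67.225°.
Sunrise equation: cos H₀ = −tan φ · tan δ = -5.8658 ≤ −1, so the host star never sets (polar day) and H₀ = π.
Daylight = 2H₀/(2π) × 55.50 h = (3.1416/π) × 55.50 = 55.50 h.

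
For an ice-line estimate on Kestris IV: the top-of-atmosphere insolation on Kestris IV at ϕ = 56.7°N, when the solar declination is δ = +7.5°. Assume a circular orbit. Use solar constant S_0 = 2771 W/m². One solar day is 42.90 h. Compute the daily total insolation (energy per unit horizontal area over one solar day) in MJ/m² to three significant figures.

99.0 MJ/m²

cos h₀ = −tan(+56.7°) tan(+7.500°) = -0.2004, h₀ = 1.7726 rad.
Bracket: h₀ sin ϕ sin δ + cos ϕ cos δ sin h₀ = 1.7726×0.83581×0.13053 + 0.54902×0.99144×0.97971 = 0.193388 + 0.533276 = 0.726664.
Q̄ = (S_0/π) × [bracket] = (2771/π) × 0.726664 = 640.94 W/m².
Daily total = Q̄ × 42.90 h × 3600 s/h = 640.94 × 42.90 × 3600 / 10⁶ = 98.99 MJ/m².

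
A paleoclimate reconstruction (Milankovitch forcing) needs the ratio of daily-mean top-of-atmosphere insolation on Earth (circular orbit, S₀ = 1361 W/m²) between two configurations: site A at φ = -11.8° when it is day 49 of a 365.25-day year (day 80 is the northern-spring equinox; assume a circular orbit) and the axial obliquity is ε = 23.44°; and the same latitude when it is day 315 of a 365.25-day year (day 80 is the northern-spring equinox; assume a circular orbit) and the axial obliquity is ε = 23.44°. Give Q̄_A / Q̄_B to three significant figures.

Q̄_A / Q̄_B ≈ 0.992

— Configuration A (φ=-11.8°):
Solar longitude: λ_s = 360° × (49 − 80)/365.25 = -30.554°, i.e. -30.554° + 360° = 329.446°.
sin δ = sin 23.44° × sin 329.446° = -0.20222, so δ = -11.667°.
cos H₀ = −tan(-11.8°) tan(-11.667°) = -0.0431, H₀ = 1.6139 rad.
Bracket: H₀ sin φ sin δ + cos φ cos δ sin H₀ = 1.6139×-0.20450×-0.20222 + 0.97887×0.97934×0.99907 = 0.066741 + 0.957755 = 1.024496.
Q̄ = (S₀/π) × [bracket] = (1361/π) × 1.024496 = 443.83 W/m².
— Configuration B (φ=-11.8°):
Solar longitude: λ_s = 360° × (315 − 80)/365.25 = 231.622°.
sin δ = sin 23.44° × sin 231.622° = -0.31184, so δ = -18.170°.
cos H₀ = −tan(-11.8°) tan(-18.170°) = -0.0686, H₀ = 1.6394 rad.
Bracket: H₀ sin φ sin δ + cos φ cos δ sin H₀ = 1.6394×-0.20450×-0.31184 + 0.97887×0.95013×0.99765 = 0.104547 + 0.927868 = 1.032415.
Q̄ = (S₀/π) × [bracket] = (1361/π) × 1.032415 = 447.26 W/m².
Ratio Q̄_A / Q̄_B = 443.83 / 447.26 = 0.9923.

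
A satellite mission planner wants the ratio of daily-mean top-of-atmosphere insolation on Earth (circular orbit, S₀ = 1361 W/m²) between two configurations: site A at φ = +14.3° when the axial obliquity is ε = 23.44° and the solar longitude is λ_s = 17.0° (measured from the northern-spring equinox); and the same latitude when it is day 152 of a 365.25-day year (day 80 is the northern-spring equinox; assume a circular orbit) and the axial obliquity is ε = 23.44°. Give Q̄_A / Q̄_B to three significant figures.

— Configuration A (φ=+14.3°):
Solar declination: sin δ = sin ε · sin λ_s = sin 23.44° × sin 17.0° = 0.11630, so δ = +6.679°.
cos H₀ = −tan(+14.3°) tan(+6.679°) = -0.0298, H₀ = 1.6006 rad.
Bracket: H₀ sin φ sin δ + cos φ cos δ sin H₀ = 1.6006×0.24700×0.11630 + 0.96902×0.99321×0.99955 = 0.045979 + 0.962007 = 1.007986.
Q̄ = (S₀/π) × [bracket] = (1361/π) × 1.007986 = 436.68 W/m².
— Configuration B (φ=+14.3°):
Solar longitude: λ_s = 360° × (152 − 80)/365.25 = 70.965°.
sin δ = sin 23.44° × sin 70.965° = 0.37604, so δ = +22.088°.
cos H₀ = −tan(+14.3°) tan(+22.088°) = -0.1034, H₀ = 1.6744 rad.
Bracket: H₀ sin φ sin δ + cos φ cos δ sin H₀ = 1.6744×0.24700×0.37604 + 0.96902×0.92660×0.99464 = 0.155521 + 0.893081 = 1.048602.
Q̄ = (S₀/π) × [bracket] = (1361/π) × 1.048602 = 454.28 W/m².
Ratio Q̄_A / Q̄_B = 436.68 / 454.28 = 0.9613.

Q̄_A / Q̄_B ≈ 0.961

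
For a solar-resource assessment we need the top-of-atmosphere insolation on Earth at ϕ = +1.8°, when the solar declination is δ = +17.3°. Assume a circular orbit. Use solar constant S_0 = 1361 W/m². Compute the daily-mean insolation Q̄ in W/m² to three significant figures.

Q̄ ≈ 420 W/m²

cos h₀ = −tan(+1.8°) tan(+17.300°) = -0.0098, h₀ = 1.5806 rad.
Bracket: h₀ sin ϕ sin δ + cos ϕ cos δ sin h₀ = 1.5806×0.03141×0.29737 + 0.99951×0.95476×0.99995 = 0.014763 + 0.954244 = 0.969007.
Q̄ = (S_0/π) × [bracket] = (1361/π) × 0.969007 = 419.8 W/m².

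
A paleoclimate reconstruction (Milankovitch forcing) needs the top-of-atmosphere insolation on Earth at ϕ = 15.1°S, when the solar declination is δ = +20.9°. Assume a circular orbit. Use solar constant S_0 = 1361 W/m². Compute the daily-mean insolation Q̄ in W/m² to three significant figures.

cos h₀ = −tan(-15.1°) tan(+20.900°) = 0.1030, h₀ = 1.4676 rad.
Bracket: h₀ sin ϕ sin δ + cos ϕ cos δ sin h₀ = 1.4676×-0.26050×0.35674 + 0.96547×0.93420×0.99468 = -0.136385 + 0.897144 = 0.760759.
Q̄ = (S_0/π) × [bracket] = (1361/π) × 0.760759 = 329.6 W/m².

Q̄ ≈ 330 W/m²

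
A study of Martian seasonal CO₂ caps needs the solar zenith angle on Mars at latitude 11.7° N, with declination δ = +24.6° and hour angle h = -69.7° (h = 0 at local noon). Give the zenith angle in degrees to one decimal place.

cos θ_z = sin φ sin δ + cos φ cos δ cos h = 0.084416 + 0.308892 = 0.393308.
θ_z = arccos(0.393308) = 66.8°.

θ_z = 66.8°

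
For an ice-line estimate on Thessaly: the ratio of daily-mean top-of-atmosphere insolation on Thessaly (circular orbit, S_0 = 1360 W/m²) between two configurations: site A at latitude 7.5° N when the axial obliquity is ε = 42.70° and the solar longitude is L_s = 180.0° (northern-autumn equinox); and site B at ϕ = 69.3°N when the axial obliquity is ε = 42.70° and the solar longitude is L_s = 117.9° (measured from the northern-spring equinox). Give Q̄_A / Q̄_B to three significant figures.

Q̄_A / Q̄_B ≈ 0.563

— Configuration A (ϕ=+7.5°):
Solar declination: sin δ = sin ε · sin L_s = sin 42.70° × sin 180.0° = 0.00000, so δ = +0.000°.
cos h₀ = −tan(+7.5°) tan(+0.000°) = -0.0000, h₀ = 1.5708 rad.
Bracket: h₀ sin ϕ sin δ + cos ϕ cos δ sin h₀ = 1.5708×0.13053×0.00000 + 0.99144×1.00000×1.00000 = 0.000000 + 0.991440 = 0.991440.
Q̄ = (S_0/π) × [bracket] = (1360/π) × 0.991440 = 429.20 W/m².
— Configuration B (ϕ=+69.3°):
Solar declination: sin δ = sin ε · sin L_s = sin 42.70° × sin 117.9° = 0.59933, so δ = +36.822°.
cos h₀ = −tan(+69.3°) tan(+36.822°) = -1.9814 ≤ −1 ⇒ polar day, h₀ = π.
Bracket: h₀ sin ϕ sin δ + cos ϕ cos δ sin h₀ = 3.1416×0.93544×0.59933 + 0.35347×0.80050×0.00000 = 1.761298 + 0.000000 = 1.761298.
Q̄ = (S_0/π) × [bracket] = (1360/π) × 1.761298 = 762.47 W/m².
Ratio Q̄_A / Q̄_B = 429.20 / 762.47 = 0.5629.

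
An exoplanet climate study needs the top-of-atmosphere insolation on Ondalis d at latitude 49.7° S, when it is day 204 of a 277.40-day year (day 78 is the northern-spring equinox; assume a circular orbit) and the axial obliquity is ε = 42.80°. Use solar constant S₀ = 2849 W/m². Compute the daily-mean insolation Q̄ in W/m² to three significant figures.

Q̄ ≈ 382 W/m²

Solar longitude: λ_s = 360° × (204 − 78)/277.40 = 163.518°.
sin δ = sin 42.80° × sin 163.518° = 0.19276, so δ = +11.114°.
cos H₀ = −tan(-49.7°) tan(+11.114°) = 0.2316, H₀ = 1.3370 rad.
Bracket: H₀ sin φ sin δ + cos φ cos δ sin H₀ = 1.3370×-0.76267×0.19276 + 0.64679×0.98125×0.97280 = -0.196555 + 0.617400 = 0.420845.
Q̄ = (S₀/π) × [bracket] = (2849/π) × 0.420845 = 381.6 W/m².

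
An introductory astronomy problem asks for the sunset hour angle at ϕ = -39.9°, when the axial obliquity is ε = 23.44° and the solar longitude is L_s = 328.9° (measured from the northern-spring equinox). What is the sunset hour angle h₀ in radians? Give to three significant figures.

Solar declination: sin δ = sin ε · sin L_s = sin 23.44° × sin 328.9° = -0.20547, so δ = -11.857°.
cos h₀ = −tan ϕ · tan δ = −tan(-39.9°) × tan(-11.857°) = -0.1755, so h₀ = 1.7473 rad = 100.11°.

h₀ = 1.75 rad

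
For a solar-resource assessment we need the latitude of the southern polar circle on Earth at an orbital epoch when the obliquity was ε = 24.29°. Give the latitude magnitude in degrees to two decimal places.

The polar circle is the lowest latitude that experiences at least one full rotation of continuous darkness at the northern-summer solstice; it lies at |φ| = 90° − ε = 90° − 24.29° = 65.71°.

65.71°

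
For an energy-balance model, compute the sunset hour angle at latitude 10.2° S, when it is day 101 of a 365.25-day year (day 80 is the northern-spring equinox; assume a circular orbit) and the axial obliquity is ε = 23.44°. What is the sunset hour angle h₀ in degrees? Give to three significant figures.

Solar longitude: L_s = 360° × (101 − 80)/365.25 = 20.698°.
sin δ = sin 23.44° × sin 20.698° = 0.14060, so δ = +8.082°.
cos h₀ = −tan ϕ · tan δ = −tan(-10.2°) × tan(+8.082°) = 0.0256, so h₀ = 1.5452 rad = 88.54°.

h₀ = 88.5°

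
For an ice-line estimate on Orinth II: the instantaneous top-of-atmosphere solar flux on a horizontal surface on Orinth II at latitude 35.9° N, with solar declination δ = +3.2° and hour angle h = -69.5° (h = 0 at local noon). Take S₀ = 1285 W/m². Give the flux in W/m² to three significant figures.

cos θ_z = sin φ sin δ + cos φ cos δ cos h = 0.032732 + 0.283240 = 0.315972.
Flux = S₀ · cos θ_z = 1285 × 0.315972 = 406.0 W/m².

406 W/m²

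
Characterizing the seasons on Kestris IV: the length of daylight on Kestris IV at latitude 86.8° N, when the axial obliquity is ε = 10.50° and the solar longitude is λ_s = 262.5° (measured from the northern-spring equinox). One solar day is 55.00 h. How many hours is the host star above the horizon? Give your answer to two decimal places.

0.00 h

Solar declination: sin δ = sin ε · sin λ_s = sin 10.50° × sin 262.5° = -0.18068, so δ = -10.409°.
cos H₀ = −tan φ · tan δ = 3.2857 ≥ 1, so the host star never rises (polar night) and H₀ = 0.
Daylight = 2H₀/(2π) × 55.00 h = (0.0000/π) × 55.00 = 0.00 h.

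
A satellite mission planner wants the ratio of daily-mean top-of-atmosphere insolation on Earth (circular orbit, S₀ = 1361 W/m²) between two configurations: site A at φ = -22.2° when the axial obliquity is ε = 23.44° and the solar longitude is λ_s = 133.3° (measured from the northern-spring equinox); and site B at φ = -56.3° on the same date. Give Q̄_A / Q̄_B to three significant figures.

— Configuration A (φ=-22.2°):
Solar declination: sin δ = sin ε · sin λ_s = sin 23.44° × sin 133.3° = 0.28950, so δ = +16.828°.
cos H₀ = −tan(-22.2°) tan(+16.828°) = 0.1234, H₀ = 1.4471 rad.
Bracket: H₀ sin φ sin δ + cos φ cos δ sin H₀ = 1.4471×-0.37784×0.28950 + 0.92587×0.95718×0.99235 = -0.158291 + 0.879445 = 0.721154.
Q̄ = (S₀/π) × [bracket] = (1361/π) × 0.721154 = 312.42 W/m².
— Configuration B (φ=-56.3°):
cos H₀ = −tan(-56.3°) tan(+16.828°) = 0.4535, H₀ = 1.1001 rad.
Bracket: H₀ sin φ sin δ + cos φ cos δ sin H₀ = 1.1001×-0.83195×0.28950 + 0.55484×0.95718×0.89125 = -0.264959 + 0.473327 = 0.208368.
Q̄ = (S₀/π) × [bracket] = (1361/π) × 0.208368 = 90.269 W/m².
Ratio Q̄_A / Q̄_B = 312.42 / 90.269 = 3.461.

Q̄_A / Q̄_B ≈ 3.46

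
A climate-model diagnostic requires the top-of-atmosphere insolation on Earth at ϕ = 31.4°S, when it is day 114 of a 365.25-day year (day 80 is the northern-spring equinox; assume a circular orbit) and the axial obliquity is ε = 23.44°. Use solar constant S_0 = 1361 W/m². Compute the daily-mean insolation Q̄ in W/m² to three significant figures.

Q̄ ≈ 286 W/m²

Solar longitude: L_s = 360° × (114 − 80)/365.25 = 33.511°.
sin δ = sin 23.44° × sin 33.511° = 0.21962, so δ = +12.687°.
cos h₀ = −tan(-31.4°) tan(+12.687°) = 0.1374, h₀ = 1.4329 rad.
Bracket: h₀ sin ϕ sin δ + cos ϕ cos δ sin h₀ = 1.4329×-0.52101×0.21962 + 0.85355×0.97559×0.99051 = -0.163958 + 0.824812 = 0.660854.
Q̄ = (S_0/π) × [bracket] = (1361/π) × 0.660854 = 286.3 W/m².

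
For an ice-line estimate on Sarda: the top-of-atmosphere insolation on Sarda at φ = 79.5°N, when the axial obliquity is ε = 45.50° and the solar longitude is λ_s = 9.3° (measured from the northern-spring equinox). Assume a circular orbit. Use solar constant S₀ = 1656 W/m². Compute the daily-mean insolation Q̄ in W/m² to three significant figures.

Solar declination: sin δ = sin ε · sin λ_s = sin 45.50° × sin 9.3° = 0.11526, so δ = +6.619°.
cos H₀ = −tan(+79.5°) tan(+6.619°) = -0.6261, H₀ = 2.2473 rad.
Bracket: H₀ sin φ sin δ + cos φ cos δ sin H₀ = 2.2473×0.98325×0.11526 + 0.18224×0.99333×0.77976 = 0.254685 + 0.141156 = 0.395841.
Q̄ = (S₀/π) × [bracket] = (1656/π) × 0.395841 = 208.7 W/m².

Q̄ ≈ 209 W/m²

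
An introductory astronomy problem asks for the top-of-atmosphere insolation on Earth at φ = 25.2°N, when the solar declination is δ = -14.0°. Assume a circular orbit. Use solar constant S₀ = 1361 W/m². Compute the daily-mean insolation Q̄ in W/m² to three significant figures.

cos H₀ = −tan(+25.2°) tan(-14.000°) = 0.1173, H₀ = 1.4532 rad.
Bracket: H₀ sin φ sin δ + cos φ cos δ sin H₀ = 1.4532×0.42578×-0.24192 + 0.90483×0.97030×0.99309 = -0.149686 + 0.871890 = 0.722204.
Q̄ = (S₀/π) × [bracket] = (1361/π) × 0.722204 = 312.9 W/m².

Q̄ ≈ 313 W/m²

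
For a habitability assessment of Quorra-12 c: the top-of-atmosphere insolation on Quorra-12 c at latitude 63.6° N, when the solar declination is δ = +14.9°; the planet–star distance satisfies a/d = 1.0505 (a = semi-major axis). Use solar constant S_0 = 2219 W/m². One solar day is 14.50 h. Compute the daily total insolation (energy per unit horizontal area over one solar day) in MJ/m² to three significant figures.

34.8 MJ/m²

cos h₀ = −tan(+63.6°) tan(+14.900°) = -0.5360, h₀ = 2.1365 rad.
Bracket: h₀ sin ϕ sin δ + cos ϕ cos δ sin h₀ = 2.1365×0.89571×0.25713 + 0.44464×0.96638×0.84421 = 0.492066 + 0.362750 = 0.854816.
Inverse-square distance factor (a/d)² = 1.0505² = 1.103550.
Q̄ = (S_0/π) × 1.103550 × [bracket] = (2219/π) × 1.103550 × 0.854816 = 666.30 W/m².
Daily total = Q̄ × 14.50 h × 3600 s/h = 666.30 × 14.50 × 3600 / 10⁶ = 34.78 MJ/m².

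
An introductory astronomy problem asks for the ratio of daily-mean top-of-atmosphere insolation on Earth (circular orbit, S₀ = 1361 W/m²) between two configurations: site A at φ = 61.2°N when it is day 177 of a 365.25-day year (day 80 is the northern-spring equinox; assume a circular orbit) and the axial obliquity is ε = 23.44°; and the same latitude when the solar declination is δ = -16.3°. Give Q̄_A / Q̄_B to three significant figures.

— Configuration A (φ=+61.2°):
Solar longitude: λ_s = 360° × (177 − 80)/365.25 = 95.606°.
sin δ = sin 23.44° × sin 95.606° = 0.39589, so δ = +23.321°.
cos H₀ = −tan(+61.2°) tan(+23.321°) = -0.7842, H₀ = 2.4722 rad.
Bracket: H₀ sin φ sin δ + cos φ cos δ sin H₀ = 2.4722×0.87631×0.39589 + 0.48175×0.91830×0.62053 = 0.857661 + 0.274517 = 1.132178.
Q̄ = (S₀/π) × [bracket] = (1361/π) × 1.132178 = 490.48 W/m².
— Configuration B (φ=+61.2°):
cos H₀ = −tan(+61.2°) tan(-16.300°) = 0.5319, H₀ = 1.0099 rad.
Bracket: H₀ sin φ sin δ + cos φ cos δ sin H₀ = 1.0099×0.87631×-0.28067 + 0.48175×0.95981×0.84680 = -0.248389 + 0.391551 = 0.143162.
Q̄ = (S₀/π) × [bracket] = (1361/π) × 0.143162 = 62.021 W/m².
Ratio Q̄_A / Q̄_B = 490.48 / 62.021 = 7.908.

Q̄_A / Q̄_B ≈ 7.91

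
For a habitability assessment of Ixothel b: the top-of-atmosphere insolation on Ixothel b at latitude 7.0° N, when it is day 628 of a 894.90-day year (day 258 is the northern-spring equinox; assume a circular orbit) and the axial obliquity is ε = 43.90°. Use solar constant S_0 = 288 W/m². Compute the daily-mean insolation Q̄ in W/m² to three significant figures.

Solar longitude: L_s = 360° × (628 − 258)/894.90 = 148.843°.
sin δ = sin 43.90° × sin 148.843° = 0.35875, so δ = +21.024°.
cos h₀ = −tan(+7.0°) tan(+21.024°) = -0.0472, h₀ = 1.6180 rad.
Bracket: h₀ sin ϕ sin δ + cos ϕ cos δ sin h₀ = 1.6180×0.12187×0.35875 + 0.99255×0.93343×0.99889 = 0.070740 + 0.925448 = 0.996188.
Q̄ = (S_0/π) × [bracket] = (288/π) × 0.996188 = 91.32 W/m².

Q̄ ≈ 91.3 W/m²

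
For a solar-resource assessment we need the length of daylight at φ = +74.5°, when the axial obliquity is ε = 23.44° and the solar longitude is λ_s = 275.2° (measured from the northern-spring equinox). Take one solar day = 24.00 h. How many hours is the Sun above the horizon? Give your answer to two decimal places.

0.00 h

Solar declination: sin δ = sin ε · sin λ_s = sin 23.44° × sin 275.2° = -0.39615, so δ = -23.338°.
cos H₀ = −tan φ · tan δ = 1.5558 ≥ 1, so the Sun never rises (polar night) and H₀ = 0.
Daylight = 2H₀/(2π) × 24.00 h = (0.0000/π) × 24.00 = 0.00 h.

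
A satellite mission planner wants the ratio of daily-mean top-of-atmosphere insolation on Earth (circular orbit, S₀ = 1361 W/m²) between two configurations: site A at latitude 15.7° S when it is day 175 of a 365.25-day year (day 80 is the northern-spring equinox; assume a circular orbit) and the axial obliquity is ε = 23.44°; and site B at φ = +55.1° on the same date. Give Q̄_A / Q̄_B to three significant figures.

Q̄_A / Q̄_B ≈ 0.632

— Configuration A (φ=-15.7°):
Solar longitude: λ_s = 360° × (175 − 80)/365.25 = 93.634°.
sin δ = sin 23.44° × sin 93.634° = 0.39699, so δ = +23.390°.
cos H₀ = −tan(-15.7°) tan(+23.390°) = 0.1216, H₀ = 1.4489 rad.
Bracket: H₀ sin φ sin δ + cos φ cos δ sin H₀ = 1.4489×-0.27060×0.39699 + 0.96269×0.91782×0.99258 = -0.155649 + 0.877020 = 0.721371.
Q̄ = (S₀/π) × [bracket] = (1361/π) × 0.721371 = 312.51 W/m².
— Configuration B (φ=+55.1°):
cos H₀ = −tan(+55.1°) tan(+23.390°) = -0.6200, H₀ = 2.2396 rad.
Bracket: H₀ sin φ sin δ + cos φ cos δ sin H₀ = 2.2396×0.82015×0.39699 + 0.57215×0.91782×0.78459 = 0.729194 + 0.412012 = 1.141206.
Q̄ = (S₀/π) × [bracket] = (1361/π) × 1.141206 = 494.39 W/m².
Ratio Q̄_A / Q̄_B = 312.51 / 494.39 = 0.6321.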